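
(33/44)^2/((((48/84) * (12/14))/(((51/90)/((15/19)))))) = 15827/19200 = 0.82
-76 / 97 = -0.78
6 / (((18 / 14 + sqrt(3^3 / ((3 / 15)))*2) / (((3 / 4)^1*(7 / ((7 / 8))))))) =-84 / 977 + 392*sqrt(15) / 977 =1.47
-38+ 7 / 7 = -37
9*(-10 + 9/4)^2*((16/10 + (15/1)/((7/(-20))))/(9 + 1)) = -2230.21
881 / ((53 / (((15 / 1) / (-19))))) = -13215 / 1007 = -13.12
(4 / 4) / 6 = 1 / 6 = 0.17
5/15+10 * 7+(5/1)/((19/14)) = 74.02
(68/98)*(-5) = -170/49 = -3.47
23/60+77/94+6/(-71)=223841/200220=1.12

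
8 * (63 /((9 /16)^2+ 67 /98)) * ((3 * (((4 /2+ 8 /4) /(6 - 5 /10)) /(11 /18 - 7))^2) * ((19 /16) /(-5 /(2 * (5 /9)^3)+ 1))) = -133437652992 /77890311785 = -1.71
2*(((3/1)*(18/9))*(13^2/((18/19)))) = 6422/3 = 2140.67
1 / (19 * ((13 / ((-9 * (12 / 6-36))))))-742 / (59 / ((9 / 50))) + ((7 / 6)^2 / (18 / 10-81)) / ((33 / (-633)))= -39718647653 / 57131989200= -0.70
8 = 8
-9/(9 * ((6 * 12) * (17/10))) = -5/612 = -0.01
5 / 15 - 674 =-673.67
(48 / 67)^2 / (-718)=-0.00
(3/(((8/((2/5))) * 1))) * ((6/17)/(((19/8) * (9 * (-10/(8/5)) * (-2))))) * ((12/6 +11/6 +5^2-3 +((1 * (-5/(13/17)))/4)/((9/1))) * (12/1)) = 19208/314925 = 0.06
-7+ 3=-4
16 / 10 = 8 / 5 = 1.60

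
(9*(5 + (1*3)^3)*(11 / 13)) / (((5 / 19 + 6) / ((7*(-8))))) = -481536 / 221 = -2178.90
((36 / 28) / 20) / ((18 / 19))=19 / 280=0.07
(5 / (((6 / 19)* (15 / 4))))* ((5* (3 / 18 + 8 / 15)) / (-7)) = -19 / 9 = -2.11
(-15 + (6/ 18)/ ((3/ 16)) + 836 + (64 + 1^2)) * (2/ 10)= 1598/ 9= 177.56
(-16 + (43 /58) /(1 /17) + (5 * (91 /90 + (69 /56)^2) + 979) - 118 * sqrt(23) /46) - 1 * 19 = 793327153 /818496 - 59 * sqrt(23) /23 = 956.95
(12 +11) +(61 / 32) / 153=112669 / 4896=23.01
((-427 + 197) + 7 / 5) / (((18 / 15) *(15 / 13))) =-1651 / 10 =-165.10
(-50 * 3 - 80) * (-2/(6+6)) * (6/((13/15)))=3450/13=265.38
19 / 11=1.73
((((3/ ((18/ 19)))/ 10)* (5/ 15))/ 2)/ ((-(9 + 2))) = -0.00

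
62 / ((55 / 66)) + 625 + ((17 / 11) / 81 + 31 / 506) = 143344507 / 204930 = 699.48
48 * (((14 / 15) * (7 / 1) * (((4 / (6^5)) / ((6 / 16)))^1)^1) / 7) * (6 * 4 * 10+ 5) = 10976 / 729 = 15.06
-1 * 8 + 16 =8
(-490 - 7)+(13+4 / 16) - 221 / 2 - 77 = -2685 / 4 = -671.25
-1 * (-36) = 36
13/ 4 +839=3369/ 4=842.25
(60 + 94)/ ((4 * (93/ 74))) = 2849/ 93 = 30.63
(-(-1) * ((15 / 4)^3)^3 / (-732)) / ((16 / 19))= -243474609375 / 1023410176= -237.91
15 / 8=1.88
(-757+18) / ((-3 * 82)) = 739 / 246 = 3.00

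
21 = 21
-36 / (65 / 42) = -1512 / 65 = -23.26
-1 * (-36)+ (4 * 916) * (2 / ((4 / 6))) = 11028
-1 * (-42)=42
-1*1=-1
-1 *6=-6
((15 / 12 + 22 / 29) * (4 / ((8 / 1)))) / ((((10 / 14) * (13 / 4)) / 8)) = 6524 / 1885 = 3.46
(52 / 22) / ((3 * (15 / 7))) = 0.37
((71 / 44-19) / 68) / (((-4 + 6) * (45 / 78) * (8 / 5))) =-195 / 1408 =-0.14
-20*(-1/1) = 20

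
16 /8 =2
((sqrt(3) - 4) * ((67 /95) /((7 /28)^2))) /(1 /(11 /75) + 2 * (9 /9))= -47168 /9215 + 11792 * sqrt(3) /9215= -2.90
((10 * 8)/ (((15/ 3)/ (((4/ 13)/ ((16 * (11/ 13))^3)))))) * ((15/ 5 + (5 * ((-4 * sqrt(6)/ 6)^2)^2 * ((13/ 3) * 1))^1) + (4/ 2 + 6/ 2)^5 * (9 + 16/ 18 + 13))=327097979/ 2299968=142.22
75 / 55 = 15 / 11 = 1.36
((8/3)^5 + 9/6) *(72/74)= 132530/999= 132.66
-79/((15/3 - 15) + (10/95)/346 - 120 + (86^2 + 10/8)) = -1038692/95549807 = -0.01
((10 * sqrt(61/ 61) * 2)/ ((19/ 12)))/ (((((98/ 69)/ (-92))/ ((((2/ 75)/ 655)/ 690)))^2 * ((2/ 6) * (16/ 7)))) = 2116/ 8737362265625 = 0.00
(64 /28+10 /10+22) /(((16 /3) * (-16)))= -531 /1792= -0.30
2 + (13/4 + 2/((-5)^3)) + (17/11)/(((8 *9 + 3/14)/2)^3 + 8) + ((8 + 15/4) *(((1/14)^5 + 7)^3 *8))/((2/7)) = 3564207397721817123136951556100187/31582933100264892780679168000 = 112852.32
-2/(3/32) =-64/3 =-21.33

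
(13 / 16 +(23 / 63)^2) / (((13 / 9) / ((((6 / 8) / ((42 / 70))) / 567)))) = 0.00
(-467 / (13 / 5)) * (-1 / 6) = 2335 / 78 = 29.94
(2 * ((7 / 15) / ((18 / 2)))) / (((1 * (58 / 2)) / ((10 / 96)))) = 7 / 18792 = 0.00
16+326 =342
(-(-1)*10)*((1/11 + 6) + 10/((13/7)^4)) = 21776970/314171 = 69.32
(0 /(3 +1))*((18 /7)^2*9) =0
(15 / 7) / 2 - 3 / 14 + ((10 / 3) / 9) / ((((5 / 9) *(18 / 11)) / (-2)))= 8 / 189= 0.04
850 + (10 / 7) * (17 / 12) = 35785 / 42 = 852.02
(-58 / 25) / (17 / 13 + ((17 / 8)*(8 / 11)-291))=8294 / 1030125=0.01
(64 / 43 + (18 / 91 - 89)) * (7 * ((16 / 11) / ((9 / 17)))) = -92931248 / 55341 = -1679.25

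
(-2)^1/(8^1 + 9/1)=-2/17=-0.12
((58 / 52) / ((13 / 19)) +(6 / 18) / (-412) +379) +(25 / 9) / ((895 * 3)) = 128086745375 / 336512124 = 380.63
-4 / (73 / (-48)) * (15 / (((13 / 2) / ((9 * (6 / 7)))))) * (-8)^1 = -2488320 / 6643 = -374.58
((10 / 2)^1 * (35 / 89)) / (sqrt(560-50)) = 35 * sqrt(510) / 9078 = 0.09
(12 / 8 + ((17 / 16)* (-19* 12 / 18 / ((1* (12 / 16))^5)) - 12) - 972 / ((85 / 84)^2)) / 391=-10707622181 / 4118813550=-2.60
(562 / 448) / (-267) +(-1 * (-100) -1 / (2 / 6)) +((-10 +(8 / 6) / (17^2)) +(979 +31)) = 18961108199 / 17284512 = 1097.00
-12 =-12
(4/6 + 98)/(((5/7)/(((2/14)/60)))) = 74/225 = 0.33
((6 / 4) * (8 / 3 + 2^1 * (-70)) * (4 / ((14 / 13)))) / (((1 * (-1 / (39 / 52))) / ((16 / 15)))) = 21424 / 35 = 612.11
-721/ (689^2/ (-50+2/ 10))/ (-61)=-179529/ 144789905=-0.00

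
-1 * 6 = -6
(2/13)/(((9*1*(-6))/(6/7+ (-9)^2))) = -191/819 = -0.23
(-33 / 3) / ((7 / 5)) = -55 / 7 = -7.86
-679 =-679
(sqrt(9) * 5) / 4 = 15 / 4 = 3.75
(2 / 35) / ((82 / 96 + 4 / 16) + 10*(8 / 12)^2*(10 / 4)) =288 / 61565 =0.00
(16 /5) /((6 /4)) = 32 /15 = 2.13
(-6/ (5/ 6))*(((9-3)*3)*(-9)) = 5832/ 5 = 1166.40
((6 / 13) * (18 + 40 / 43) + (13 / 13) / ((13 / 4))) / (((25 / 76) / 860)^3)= 262642332860416 / 1625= 161626050991.03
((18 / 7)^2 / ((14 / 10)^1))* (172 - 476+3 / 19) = -1435.06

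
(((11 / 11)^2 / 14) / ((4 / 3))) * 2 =3 / 28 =0.11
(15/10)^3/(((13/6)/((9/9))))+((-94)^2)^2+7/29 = 117736945881/1508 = 78074897.80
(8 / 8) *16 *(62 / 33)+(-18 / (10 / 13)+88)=15619 / 165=94.66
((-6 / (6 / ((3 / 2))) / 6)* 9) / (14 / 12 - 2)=27 / 10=2.70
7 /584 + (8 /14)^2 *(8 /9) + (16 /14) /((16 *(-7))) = 75211 /257544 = 0.29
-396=-396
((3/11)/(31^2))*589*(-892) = -50844/341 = -149.10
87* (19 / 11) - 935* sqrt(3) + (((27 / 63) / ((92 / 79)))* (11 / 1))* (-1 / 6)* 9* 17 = 666537 / 14168 - 935* sqrt(3) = -1572.42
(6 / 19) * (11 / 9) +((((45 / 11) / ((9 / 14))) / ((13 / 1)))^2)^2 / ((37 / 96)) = 471766263214 / 881902816509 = 0.53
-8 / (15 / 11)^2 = -968 / 225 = -4.30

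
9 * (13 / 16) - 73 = -1051 / 16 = -65.69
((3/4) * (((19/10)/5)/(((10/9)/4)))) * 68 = 8721/125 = 69.77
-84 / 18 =-14 / 3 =-4.67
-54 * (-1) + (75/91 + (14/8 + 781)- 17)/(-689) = 13263951/250796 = 52.89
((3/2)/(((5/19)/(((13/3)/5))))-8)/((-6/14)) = 357/50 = 7.14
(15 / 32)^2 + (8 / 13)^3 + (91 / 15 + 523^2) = 9230707756123 / 33745920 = 273535.52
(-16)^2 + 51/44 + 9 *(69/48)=270.10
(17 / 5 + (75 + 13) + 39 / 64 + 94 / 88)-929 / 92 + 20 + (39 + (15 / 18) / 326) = 5620999231 / 39589440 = 141.98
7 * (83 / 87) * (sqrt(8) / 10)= 581 * sqrt(2) / 435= 1.89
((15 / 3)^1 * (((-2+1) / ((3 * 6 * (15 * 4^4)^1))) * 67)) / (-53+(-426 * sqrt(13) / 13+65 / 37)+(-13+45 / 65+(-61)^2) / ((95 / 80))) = -716247620933 / 453295535694545664 - 30562378769 * sqrt(13) / 1813182142778182656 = -0.00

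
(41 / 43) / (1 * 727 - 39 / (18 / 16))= 123 / 89311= 0.00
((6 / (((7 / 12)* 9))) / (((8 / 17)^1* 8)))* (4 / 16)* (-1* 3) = -51 / 224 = -0.23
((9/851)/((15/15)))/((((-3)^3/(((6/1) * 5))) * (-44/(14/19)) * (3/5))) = 175/533577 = 0.00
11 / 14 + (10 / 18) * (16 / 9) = 2011 / 1134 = 1.77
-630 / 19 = -33.16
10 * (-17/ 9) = -170/ 9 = -18.89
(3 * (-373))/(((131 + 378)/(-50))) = 55950/509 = 109.92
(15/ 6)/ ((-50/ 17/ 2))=-1.70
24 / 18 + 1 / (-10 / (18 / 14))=1.20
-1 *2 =-2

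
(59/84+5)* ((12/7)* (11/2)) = 53.77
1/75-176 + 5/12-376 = -55157/100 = -551.57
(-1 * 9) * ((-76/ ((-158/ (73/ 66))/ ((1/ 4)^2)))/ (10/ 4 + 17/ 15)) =-62415/ 757768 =-0.08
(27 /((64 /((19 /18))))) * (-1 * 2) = -57 /64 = -0.89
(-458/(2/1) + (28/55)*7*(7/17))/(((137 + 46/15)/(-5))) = 3191145/392887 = 8.12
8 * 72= 576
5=5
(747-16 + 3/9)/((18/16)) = 17552/27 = 650.07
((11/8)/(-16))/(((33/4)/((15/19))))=-5/608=-0.01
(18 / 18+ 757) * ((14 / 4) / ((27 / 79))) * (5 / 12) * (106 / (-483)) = -7934365 / 11178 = -709.82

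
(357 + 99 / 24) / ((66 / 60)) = 14445 / 44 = 328.30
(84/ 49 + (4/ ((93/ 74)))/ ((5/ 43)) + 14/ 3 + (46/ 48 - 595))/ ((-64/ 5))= 14589917/ 333312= 43.77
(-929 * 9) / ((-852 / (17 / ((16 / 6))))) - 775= -1618663 / 2272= -712.44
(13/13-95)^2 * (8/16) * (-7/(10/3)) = -46389/5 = -9277.80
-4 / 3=-1.33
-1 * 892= -892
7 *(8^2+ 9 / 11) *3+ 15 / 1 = 15138 / 11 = 1376.18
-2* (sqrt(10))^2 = -20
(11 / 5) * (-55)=-121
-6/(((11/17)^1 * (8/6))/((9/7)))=-1377/154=-8.94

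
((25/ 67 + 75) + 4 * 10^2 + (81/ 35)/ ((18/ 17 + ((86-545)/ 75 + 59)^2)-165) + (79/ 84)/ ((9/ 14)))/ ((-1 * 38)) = -337761101008553/ 26916792262164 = -12.55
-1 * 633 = -633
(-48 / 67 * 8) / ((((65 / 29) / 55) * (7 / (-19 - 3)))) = 2694912 / 6097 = 442.01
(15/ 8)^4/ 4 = 50625/ 16384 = 3.09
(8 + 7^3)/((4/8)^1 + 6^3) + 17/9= 13679/3897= 3.51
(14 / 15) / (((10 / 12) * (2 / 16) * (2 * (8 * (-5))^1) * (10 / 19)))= -0.21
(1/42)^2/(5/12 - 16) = -1/27489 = -0.00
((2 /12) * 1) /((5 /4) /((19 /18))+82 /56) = 266 /4227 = 0.06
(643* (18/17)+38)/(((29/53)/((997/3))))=645717020/1479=436590.28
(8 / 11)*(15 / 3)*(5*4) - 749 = -7439 / 11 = -676.27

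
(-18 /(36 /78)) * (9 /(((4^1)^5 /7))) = -2457 /1024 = -2.40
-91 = -91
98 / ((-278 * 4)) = -49 / 556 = -0.09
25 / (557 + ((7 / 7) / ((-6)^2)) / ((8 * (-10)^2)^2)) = 576000000 / 12833280001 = 0.04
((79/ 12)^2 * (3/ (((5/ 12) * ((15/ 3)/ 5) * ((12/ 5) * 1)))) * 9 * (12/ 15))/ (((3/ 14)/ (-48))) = -209697.60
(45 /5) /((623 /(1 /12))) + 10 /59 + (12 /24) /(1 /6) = 466181 /147028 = 3.17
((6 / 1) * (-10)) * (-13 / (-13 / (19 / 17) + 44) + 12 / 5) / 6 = -2458 / 123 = -19.98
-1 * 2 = -2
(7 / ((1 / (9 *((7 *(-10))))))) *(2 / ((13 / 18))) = -158760 / 13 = -12212.31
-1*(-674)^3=306182024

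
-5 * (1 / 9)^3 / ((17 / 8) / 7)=-280 / 12393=-0.02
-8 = -8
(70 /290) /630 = 1 /2610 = 0.00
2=2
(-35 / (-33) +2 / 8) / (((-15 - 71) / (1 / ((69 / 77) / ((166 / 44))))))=-100513 / 1566576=-0.06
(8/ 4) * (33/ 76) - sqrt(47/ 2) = 33/ 38 - sqrt(94)/ 2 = -3.98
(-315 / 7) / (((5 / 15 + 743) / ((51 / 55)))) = -0.06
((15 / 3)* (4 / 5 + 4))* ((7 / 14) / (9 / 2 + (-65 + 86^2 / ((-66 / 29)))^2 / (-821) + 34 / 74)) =-793933272 / 885120043583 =-0.00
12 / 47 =0.26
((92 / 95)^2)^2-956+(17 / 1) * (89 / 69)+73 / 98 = -513563583006073 / 550769126250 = -932.45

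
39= 39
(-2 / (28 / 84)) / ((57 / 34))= -68 / 19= -3.58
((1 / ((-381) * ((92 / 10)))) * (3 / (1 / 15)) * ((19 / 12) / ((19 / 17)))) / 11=-425 / 257048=-0.00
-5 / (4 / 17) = -85 / 4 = -21.25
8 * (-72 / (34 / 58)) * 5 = -83520 / 17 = -4912.94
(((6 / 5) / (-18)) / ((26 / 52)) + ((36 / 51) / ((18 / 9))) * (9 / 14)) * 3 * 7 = 167 / 85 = 1.96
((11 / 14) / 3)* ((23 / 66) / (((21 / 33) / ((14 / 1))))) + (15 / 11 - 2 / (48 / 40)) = 2363 / 1386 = 1.70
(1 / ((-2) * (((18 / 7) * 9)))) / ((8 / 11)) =-77 / 2592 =-0.03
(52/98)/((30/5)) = 13/147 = 0.09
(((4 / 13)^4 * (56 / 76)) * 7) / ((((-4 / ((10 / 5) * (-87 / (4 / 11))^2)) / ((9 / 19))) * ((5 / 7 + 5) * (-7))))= 807778818 / 51552605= 15.67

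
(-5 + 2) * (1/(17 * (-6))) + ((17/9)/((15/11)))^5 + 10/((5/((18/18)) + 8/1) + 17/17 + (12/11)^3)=89757365827940003/15521661105243750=5.78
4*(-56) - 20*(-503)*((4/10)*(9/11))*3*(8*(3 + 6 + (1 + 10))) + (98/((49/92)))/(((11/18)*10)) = 86907736/55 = 1580140.65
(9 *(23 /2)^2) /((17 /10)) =700.15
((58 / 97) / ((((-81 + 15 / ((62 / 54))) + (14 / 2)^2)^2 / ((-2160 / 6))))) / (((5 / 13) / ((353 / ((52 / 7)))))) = -2479114764 / 33423193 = -74.17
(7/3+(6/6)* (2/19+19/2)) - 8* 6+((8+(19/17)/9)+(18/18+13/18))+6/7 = -516007/20349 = -25.36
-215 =-215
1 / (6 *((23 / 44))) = 22 / 69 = 0.32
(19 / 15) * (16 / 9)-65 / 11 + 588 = 867749 / 1485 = 584.34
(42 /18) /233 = 7 /699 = 0.01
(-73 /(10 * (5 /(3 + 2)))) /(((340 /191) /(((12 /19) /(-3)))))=13943 /16150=0.86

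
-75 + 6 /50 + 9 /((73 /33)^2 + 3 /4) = -73.29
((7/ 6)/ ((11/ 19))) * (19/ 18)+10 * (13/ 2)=79747/ 1188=67.13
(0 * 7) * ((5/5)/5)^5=0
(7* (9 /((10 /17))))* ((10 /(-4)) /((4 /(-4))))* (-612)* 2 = -327726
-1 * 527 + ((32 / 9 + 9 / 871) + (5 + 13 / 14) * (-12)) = -32626222 / 54873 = -594.58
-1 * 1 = -1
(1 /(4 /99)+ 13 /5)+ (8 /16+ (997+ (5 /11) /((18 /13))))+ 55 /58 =58920187 /57420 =1026.13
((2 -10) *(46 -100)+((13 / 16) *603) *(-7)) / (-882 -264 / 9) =143883 / 43744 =3.29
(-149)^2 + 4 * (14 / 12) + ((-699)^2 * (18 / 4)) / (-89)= -1334401 / 534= -2498.88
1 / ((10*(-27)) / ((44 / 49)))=-22 / 6615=-0.00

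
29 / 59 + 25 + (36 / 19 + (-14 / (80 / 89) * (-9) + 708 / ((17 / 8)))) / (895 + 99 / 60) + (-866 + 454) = -263815638593 / 683498362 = -385.98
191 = 191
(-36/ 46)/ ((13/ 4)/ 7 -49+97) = -504/ 31211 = -0.02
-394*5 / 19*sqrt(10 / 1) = -1970*sqrt(10) / 19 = -327.88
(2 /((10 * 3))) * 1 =1 /15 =0.07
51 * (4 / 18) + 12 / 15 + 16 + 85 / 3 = 847 / 15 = 56.47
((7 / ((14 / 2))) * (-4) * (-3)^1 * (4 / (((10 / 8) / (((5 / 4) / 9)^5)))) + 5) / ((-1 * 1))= -1575265 / 314928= -5.00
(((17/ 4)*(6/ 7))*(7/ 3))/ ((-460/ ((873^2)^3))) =-7525483079615035713/ 920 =-8179872912625038.82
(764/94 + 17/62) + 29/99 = 2508323/288486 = 8.69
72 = 72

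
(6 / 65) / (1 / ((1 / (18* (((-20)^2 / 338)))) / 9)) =13 / 27000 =0.00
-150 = -150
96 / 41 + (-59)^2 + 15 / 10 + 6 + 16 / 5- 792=1107837 / 410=2702.04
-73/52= -1.40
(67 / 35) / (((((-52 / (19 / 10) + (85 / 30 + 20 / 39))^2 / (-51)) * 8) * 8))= -208467753 / 78862385840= -0.00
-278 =-278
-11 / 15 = -0.73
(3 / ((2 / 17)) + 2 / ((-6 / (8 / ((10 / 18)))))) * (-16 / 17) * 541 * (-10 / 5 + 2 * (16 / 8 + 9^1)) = -210799.06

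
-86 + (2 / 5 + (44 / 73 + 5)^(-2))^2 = -60032835369301 / 699573324025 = -85.81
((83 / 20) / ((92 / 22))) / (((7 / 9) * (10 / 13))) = 1.66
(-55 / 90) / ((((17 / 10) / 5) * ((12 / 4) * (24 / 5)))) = -1375 / 11016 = -0.12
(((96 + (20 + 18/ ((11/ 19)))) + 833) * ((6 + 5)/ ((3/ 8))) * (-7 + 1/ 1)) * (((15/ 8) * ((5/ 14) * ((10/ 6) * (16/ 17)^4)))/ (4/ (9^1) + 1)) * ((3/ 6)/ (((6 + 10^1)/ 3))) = -74518272000/ 7600411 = -9804.51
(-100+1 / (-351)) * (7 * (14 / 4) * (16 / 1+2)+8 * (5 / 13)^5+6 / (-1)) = -5670126207955 / 130323843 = -43507.97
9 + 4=13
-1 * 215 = -215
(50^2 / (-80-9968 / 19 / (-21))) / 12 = -11875 / 3136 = -3.79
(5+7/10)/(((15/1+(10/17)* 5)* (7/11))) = 10659/21350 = 0.50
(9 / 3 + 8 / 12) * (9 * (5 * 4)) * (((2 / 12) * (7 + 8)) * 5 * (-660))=-5445000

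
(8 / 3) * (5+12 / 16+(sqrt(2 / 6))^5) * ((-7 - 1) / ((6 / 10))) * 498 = -305440 / 3 - 53120 * sqrt(3) / 81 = -102949.22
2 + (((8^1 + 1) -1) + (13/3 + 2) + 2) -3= 46/3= 15.33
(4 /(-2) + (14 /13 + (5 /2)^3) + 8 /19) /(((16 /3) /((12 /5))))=6.81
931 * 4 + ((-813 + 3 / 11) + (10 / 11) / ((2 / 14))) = 32094 / 11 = 2917.64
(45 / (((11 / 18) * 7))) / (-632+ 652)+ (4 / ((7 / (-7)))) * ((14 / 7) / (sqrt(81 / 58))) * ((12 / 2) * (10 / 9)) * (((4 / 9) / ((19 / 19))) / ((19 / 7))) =81 / 154 - 4480 * sqrt(58) / 4617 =-6.86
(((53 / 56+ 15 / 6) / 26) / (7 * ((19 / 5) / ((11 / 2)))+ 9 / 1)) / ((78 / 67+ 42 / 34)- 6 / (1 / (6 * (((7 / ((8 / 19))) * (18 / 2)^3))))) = -12090485 / 550628961719928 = -0.00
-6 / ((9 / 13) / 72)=-624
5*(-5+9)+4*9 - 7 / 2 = 105 / 2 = 52.50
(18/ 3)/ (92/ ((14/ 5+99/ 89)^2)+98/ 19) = 172771617/ 321596819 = 0.54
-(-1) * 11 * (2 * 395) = 8690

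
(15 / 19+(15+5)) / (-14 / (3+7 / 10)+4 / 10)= -73075 / 11894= -6.14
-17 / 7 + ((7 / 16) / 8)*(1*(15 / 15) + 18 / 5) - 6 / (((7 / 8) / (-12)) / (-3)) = -1115673 / 4480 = -249.03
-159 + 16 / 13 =-2051 / 13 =-157.77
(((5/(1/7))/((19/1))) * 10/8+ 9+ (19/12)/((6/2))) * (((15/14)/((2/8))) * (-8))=-23120/57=-405.61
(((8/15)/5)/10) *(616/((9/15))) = 2464/225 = 10.95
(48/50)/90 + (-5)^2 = 9379/375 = 25.01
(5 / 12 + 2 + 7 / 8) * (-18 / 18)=-79 / 24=-3.29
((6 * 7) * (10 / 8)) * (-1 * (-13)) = 1365 / 2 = 682.50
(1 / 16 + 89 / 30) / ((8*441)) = 727 / 846720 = 0.00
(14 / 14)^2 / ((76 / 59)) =0.78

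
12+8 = 20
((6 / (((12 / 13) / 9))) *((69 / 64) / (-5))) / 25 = -8073 / 16000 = -0.50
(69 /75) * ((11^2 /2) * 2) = 111.32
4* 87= 348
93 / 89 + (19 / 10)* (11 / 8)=26041 / 7120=3.66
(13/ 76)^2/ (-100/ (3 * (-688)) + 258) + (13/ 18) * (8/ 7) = 9999565927/ 12113194716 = 0.83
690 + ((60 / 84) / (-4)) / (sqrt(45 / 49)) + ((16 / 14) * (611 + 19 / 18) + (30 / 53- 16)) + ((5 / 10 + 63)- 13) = 9513199 / 6678- sqrt(5) / 12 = 1424.37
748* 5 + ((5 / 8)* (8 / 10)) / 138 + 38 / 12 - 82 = 1010483 / 276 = 3661.17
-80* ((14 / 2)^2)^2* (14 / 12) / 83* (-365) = 245382200 / 249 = 985470.68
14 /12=7 /6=1.17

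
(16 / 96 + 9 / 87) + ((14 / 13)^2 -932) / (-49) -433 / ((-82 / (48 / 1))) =16111991743 / 59076654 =272.73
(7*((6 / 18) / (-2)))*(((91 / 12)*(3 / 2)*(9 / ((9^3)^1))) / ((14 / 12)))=-0.14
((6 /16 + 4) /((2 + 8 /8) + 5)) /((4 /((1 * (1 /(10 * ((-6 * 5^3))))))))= -7 /384000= -0.00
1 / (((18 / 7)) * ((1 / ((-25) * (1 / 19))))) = -0.51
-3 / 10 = -0.30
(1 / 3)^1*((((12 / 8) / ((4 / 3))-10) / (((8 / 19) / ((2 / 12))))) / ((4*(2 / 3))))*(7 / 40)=-9443 / 122880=-0.08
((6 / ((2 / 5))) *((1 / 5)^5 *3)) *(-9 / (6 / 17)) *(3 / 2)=-1377 / 2500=-0.55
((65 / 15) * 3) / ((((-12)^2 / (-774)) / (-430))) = 30046.25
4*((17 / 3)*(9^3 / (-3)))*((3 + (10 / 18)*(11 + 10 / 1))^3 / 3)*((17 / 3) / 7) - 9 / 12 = -393890879 / 84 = -4689177.13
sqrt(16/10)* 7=14* sqrt(10)/5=8.85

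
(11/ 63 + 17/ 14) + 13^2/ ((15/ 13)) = 13307/ 90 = 147.86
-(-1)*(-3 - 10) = -13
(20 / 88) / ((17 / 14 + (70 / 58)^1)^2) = 412090 / 10629179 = 0.04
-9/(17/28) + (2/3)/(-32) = -12113/816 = -14.84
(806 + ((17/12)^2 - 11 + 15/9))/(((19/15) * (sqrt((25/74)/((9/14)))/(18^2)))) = 9315729 * sqrt(259)/532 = 281809.15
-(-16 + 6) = 10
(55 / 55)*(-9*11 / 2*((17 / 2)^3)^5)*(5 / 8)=-1416899410497358817535 / 524288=-2702521153444974.55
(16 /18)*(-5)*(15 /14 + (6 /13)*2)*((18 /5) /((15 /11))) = -10648 /455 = -23.40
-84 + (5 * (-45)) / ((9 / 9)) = -309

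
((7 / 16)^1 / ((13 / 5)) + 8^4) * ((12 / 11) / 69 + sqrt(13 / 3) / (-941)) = 852003 / 13156 - 284001 * sqrt(39) / 195728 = 55.70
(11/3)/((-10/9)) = -33/10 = -3.30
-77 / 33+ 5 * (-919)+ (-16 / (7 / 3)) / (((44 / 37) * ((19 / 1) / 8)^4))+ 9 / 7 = -4596.23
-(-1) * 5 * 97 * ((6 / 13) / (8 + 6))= 1455 / 91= 15.99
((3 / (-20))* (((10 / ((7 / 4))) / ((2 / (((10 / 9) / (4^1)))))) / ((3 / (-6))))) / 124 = 5 / 2604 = 0.00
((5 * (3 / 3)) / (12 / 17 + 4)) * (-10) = -85 / 8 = -10.62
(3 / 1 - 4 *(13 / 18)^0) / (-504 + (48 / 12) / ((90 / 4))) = 45 / 22672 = 0.00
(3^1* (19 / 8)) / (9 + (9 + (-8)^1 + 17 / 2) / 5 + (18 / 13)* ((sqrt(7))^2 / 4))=0.53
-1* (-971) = 971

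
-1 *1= -1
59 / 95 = 0.62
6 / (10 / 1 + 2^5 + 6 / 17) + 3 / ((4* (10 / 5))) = 31 / 60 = 0.52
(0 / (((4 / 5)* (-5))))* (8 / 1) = 0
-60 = -60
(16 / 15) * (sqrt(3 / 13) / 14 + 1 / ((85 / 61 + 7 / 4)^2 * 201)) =952576 / 1773691335 + 8 * sqrt(39) / 1365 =0.04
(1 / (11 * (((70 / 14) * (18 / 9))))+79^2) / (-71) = -686511 / 7810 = -87.90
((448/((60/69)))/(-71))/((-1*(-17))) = -2576/6035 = -0.43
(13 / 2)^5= 11602.91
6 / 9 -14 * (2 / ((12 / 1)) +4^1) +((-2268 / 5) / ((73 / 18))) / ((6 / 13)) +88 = -212.00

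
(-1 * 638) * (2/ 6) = -638/ 3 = -212.67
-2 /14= -1 /7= -0.14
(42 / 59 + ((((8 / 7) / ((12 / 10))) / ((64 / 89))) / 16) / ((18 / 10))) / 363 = 0.00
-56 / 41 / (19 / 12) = -0.86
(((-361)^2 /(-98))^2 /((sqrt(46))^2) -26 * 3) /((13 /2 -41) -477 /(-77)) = -186440142779 /137552604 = -1355.41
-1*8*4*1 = -32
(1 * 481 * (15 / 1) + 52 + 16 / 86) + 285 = 324744 / 43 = 7552.19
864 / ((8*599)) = 108 / 599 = 0.18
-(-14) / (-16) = -7 / 8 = -0.88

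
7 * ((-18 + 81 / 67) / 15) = -525 / 67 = -7.84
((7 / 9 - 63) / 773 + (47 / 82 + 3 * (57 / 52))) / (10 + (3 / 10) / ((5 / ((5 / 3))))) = 280415305 / 749032362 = 0.37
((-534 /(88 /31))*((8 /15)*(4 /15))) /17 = -22072 /14025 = -1.57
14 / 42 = 1 / 3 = 0.33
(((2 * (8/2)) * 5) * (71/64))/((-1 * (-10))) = 71/16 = 4.44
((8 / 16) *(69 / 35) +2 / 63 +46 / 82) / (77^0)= 40771 / 25830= 1.58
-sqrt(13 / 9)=-sqrt(13) / 3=-1.20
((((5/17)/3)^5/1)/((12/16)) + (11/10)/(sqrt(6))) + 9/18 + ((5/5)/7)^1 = 11 * sqrt(6)/60 + 9315856777/14491060542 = 1.09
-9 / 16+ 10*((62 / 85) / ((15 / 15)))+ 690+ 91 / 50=4750151 / 6800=698.55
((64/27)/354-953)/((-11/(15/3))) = 22771775/52569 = 433.18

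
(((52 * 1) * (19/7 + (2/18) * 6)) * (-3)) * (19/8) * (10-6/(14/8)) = -403351/49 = -8231.65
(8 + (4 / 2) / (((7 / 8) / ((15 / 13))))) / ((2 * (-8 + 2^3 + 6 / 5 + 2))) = 605 / 364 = 1.66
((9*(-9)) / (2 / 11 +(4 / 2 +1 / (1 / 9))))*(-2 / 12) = 99 / 82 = 1.21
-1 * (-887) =887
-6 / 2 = -3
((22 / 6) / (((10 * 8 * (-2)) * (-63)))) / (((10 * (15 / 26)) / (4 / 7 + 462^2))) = 6676813 / 496125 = 13.46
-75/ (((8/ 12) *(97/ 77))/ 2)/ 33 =-525/ 97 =-5.41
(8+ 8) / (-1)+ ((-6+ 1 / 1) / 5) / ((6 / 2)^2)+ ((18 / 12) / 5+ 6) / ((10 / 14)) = -3281 / 450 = -7.29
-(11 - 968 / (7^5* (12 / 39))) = -181731 / 16807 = -10.81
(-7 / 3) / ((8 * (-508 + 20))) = 7 / 11712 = 0.00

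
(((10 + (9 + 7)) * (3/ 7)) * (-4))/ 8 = -39/ 7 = -5.57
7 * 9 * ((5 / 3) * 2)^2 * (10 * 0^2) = 0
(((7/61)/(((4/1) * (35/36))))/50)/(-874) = -9/13328500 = -0.00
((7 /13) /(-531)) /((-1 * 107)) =7 /738621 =0.00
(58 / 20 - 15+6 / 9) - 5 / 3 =-131 / 10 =-13.10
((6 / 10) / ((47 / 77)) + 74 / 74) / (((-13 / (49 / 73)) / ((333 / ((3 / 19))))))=-48156906 / 223015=-215.94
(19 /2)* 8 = 76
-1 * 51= -51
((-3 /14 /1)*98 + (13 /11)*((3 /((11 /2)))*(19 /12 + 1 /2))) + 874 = 206751 /242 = 854.34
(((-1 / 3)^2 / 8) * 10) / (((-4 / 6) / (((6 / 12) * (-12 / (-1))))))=-5 / 4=-1.25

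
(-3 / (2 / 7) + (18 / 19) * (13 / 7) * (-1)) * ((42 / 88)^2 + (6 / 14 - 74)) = 3241280733 / 3604832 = 899.15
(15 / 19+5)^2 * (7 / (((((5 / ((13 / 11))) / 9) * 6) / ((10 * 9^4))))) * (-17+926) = 1790973884700 / 361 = 4961146495.01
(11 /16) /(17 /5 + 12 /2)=55 /752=0.07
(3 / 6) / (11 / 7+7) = 7 / 120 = 0.06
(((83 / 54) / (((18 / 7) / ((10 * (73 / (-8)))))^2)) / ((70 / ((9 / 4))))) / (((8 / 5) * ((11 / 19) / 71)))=104417625025 / 21897216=4768.53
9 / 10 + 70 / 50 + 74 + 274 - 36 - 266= 483 / 10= 48.30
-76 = -76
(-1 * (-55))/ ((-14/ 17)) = -935/ 14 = -66.79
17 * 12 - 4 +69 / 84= 5623 / 28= 200.82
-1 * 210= -210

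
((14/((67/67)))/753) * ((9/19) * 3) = 126/4769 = 0.03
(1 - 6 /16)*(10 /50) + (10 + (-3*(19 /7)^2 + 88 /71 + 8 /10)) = -1382917 /139160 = -9.94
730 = 730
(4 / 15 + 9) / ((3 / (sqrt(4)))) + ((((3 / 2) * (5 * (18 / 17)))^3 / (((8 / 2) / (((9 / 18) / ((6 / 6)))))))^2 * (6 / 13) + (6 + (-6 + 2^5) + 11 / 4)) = 835708526949967 / 451855291680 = 1849.50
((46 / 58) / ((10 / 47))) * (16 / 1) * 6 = 51888 / 145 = 357.85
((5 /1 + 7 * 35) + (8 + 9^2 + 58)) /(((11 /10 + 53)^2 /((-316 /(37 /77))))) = -965980400 /10829197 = -89.20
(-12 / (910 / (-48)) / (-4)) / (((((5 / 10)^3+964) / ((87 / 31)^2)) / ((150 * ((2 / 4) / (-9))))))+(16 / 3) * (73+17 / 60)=1318177908316 / 3372547815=390.86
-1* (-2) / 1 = 2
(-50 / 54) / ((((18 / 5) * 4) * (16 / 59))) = -7375 / 31104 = -0.24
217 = 217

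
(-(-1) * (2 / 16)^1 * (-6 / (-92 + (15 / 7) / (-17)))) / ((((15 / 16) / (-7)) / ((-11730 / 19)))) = 7816872 / 208297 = 37.53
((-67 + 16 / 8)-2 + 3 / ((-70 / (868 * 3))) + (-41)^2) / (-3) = -2504 / 5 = -500.80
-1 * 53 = -53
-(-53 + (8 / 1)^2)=-11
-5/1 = -5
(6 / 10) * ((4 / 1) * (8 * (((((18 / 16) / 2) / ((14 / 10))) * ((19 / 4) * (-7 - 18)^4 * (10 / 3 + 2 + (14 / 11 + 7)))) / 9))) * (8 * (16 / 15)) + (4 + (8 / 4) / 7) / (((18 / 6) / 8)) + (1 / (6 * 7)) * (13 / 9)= 184653691.12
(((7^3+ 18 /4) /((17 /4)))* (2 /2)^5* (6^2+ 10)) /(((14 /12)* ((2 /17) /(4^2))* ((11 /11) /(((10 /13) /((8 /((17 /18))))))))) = 10869800 /273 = 39816.12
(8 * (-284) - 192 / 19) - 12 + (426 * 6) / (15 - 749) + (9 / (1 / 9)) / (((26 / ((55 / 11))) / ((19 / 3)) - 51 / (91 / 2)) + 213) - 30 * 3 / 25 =-49167870205649 / 21369839315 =-2300.81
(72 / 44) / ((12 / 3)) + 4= 97 / 22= 4.41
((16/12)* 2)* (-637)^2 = 1082050.67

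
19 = 19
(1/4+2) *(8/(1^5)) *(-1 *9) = -162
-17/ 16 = -1.06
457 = 457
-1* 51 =-51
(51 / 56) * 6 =153 / 28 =5.46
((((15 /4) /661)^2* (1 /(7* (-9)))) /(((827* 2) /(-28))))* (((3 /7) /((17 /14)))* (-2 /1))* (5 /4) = -375 /49141378712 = -0.00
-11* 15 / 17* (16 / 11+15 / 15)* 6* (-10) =24300 / 17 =1429.41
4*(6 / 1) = 24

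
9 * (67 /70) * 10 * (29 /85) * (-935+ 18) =-2290797 /85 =-26950.55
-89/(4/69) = -6141/4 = -1535.25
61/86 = 0.71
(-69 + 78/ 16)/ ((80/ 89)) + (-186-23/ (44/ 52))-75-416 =-5459667/ 7040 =-775.52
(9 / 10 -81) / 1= -801 / 10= -80.10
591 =591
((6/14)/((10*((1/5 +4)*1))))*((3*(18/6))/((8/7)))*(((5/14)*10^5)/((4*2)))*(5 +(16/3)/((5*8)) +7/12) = 65625/32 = 2050.78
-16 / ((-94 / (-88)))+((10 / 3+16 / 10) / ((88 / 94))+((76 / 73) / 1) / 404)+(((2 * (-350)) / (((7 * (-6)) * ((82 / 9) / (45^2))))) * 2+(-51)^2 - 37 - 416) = 9546.83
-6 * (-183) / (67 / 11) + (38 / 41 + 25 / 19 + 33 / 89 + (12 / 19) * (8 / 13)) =11067224492 / 60387301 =183.27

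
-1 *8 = -8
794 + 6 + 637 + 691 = 2128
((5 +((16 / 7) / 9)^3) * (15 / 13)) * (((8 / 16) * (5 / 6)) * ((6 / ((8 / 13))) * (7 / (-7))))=-31358275 / 1333584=-23.51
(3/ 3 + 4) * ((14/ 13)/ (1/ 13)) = 70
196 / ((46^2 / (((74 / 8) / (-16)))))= -1813 / 33856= -0.05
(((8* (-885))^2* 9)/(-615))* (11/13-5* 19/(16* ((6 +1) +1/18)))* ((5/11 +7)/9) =-50961840/18161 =-2806.11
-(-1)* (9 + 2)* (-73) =-803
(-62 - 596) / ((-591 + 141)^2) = -329 / 101250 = -0.00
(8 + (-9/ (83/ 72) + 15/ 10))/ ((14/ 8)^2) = 2248/ 4067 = 0.55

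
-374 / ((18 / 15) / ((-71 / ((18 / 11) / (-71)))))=-51846685 / 54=-960123.80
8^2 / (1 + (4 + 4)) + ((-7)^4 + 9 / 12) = 86719 / 36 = 2408.86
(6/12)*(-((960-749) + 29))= -120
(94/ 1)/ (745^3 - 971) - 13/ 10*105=-56441747177/ 413492654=-136.50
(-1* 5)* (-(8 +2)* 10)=500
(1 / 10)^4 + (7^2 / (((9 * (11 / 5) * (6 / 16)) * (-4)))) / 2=-0.82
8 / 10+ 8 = 44 / 5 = 8.80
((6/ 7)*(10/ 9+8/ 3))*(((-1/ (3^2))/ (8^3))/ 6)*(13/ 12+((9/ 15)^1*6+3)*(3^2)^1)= -61693/ 8709120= -0.01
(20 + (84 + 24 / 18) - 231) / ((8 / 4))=-377 / 6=-62.83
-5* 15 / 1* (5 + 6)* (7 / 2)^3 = -35371.88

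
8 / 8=1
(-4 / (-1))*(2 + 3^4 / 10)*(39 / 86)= 3939 / 215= 18.32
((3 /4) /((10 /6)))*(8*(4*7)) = 504 /5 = 100.80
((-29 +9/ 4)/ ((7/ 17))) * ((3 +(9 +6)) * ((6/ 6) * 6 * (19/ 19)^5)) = -7016.14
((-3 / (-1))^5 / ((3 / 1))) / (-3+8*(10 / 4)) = 81 / 17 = 4.76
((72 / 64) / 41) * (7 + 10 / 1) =153 / 328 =0.47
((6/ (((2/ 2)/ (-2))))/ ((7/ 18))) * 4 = -123.43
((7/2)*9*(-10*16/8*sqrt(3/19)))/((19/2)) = -1260*sqrt(57)/361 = -26.35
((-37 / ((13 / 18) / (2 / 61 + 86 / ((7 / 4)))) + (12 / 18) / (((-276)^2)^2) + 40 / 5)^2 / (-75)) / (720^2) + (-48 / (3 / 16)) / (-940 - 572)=0.01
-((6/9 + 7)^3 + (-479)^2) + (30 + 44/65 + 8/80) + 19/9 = -806804183/3510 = -229858.74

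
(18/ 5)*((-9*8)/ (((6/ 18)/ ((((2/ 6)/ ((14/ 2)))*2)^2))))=-1728/ 245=-7.05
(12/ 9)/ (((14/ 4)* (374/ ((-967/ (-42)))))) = 1934/ 82467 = 0.02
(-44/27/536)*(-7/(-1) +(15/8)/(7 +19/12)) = -16357/745308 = -0.02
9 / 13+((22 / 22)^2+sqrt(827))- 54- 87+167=360 / 13+sqrt(827)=56.45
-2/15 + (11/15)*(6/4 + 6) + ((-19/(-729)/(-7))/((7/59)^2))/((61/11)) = 811295239/152528670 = 5.32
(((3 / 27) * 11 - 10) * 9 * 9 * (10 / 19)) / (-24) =1185 / 76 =15.59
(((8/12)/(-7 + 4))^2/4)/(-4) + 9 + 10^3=326915/324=1009.00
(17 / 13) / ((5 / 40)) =10.46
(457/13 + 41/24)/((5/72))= 34503/65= 530.82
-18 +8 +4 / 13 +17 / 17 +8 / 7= -687 / 91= -7.55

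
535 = 535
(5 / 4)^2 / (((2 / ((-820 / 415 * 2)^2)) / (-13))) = -1092650 / 6889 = -158.61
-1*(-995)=995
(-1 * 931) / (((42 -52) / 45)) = 8379 / 2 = 4189.50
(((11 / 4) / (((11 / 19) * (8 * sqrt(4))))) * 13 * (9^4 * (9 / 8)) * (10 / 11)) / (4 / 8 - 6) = -72925515 / 15488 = -4708.52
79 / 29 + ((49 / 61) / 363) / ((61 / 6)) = 35571881 / 13056989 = 2.72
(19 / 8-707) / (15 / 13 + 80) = -73281 / 8440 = -8.68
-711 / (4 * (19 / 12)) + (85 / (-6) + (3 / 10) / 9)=-36023 / 285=-126.40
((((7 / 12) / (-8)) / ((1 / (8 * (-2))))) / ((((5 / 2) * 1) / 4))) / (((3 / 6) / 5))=56 / 3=18.67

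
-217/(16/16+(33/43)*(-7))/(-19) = -9331/3572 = -2.61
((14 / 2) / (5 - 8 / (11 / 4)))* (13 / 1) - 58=-333 / 23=-14.48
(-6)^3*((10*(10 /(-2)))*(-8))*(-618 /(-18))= -2966400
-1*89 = -89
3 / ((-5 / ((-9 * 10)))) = 54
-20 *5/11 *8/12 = -200/33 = -6.06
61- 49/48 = 2879/48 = 59.98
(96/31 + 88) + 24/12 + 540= 19626/31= 633.10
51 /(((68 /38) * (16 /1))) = 57 /32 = 1.78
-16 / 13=-1.23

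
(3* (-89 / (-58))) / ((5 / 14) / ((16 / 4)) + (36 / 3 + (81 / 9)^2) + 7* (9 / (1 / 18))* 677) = 7476 / 1246925209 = 0.00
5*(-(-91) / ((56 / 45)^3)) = 5923125 / 25088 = 236.09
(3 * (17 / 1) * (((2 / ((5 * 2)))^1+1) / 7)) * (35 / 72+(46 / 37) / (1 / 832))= 46866943 / 5180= 9047.67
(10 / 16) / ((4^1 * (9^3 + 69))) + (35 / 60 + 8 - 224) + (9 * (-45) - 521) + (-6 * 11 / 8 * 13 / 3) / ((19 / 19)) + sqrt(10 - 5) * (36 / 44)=-10020041 / 8512 + 9 * sqrt(5) / 11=-1175.34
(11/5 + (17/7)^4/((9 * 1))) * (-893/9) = -585186472/972405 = -601.79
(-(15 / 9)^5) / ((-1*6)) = 3125 / 1458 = 2.14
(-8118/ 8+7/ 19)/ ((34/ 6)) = -231279/ 1292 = -179.01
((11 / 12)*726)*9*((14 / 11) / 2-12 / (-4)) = 21780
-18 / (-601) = 18 / 601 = 0.03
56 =56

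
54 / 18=3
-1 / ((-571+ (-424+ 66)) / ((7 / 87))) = 7 / 80823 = 0.00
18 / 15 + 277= 1391 / 5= 278.20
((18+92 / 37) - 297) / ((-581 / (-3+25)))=225082 / 21497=10.47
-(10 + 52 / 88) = -233 / 22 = -10.59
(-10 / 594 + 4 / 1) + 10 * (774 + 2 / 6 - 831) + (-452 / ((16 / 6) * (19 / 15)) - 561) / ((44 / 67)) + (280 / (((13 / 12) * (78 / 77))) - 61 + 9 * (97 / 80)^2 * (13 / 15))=-43184584040683 / 30517344000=-1415.08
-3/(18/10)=-5/3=-1.67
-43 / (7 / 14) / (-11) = 86 / 11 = 7.82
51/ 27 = 17/ 9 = 1.89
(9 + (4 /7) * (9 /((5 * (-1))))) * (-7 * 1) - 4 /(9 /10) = -2711 /45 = -60.24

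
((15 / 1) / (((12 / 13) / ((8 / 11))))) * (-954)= -124020 / 11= -11274.55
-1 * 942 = -942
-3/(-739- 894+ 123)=3/1510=0.00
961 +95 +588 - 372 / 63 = 34400 / 21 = 1638.10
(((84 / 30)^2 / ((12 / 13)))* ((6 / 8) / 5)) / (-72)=-637 / 36000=-0.02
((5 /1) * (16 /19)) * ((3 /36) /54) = 10 /1539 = 0.01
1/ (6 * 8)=1/ 48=0.02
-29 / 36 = -0.81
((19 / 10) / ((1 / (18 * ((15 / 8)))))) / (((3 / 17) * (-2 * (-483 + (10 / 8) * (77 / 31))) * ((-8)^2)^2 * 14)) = 90117 / 13649477632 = 0.00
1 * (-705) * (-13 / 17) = 9165 / 17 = 539.12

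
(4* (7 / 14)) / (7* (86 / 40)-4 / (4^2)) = 5 / 37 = 0.14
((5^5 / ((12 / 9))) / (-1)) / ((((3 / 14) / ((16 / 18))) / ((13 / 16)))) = -7899.31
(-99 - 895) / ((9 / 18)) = -1988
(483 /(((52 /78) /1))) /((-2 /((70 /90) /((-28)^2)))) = -23 /64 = -0.36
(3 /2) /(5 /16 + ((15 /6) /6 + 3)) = 72 /179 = 0.40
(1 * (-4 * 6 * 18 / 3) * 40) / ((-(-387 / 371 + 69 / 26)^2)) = 2220.15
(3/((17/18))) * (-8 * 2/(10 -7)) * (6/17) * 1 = -1728/289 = -5.98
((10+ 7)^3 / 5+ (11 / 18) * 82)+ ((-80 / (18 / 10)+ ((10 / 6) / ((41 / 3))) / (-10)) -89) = 1106083 / 1230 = 899.25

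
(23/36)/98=23/3528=0.01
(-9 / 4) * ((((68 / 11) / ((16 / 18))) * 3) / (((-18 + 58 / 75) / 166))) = 1512675 / 3344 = 452.35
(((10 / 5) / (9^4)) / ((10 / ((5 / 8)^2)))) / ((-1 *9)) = -5 / 3779136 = -0.00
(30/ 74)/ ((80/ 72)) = 27/ 74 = 0.36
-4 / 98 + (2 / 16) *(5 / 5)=33 / 392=0.08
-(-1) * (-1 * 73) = -73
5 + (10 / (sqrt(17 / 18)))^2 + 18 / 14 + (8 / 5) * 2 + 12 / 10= 69358 / 595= 116.57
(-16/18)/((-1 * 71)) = 8/639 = 0.01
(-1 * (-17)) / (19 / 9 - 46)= -153 / 395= -0.39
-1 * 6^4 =-1296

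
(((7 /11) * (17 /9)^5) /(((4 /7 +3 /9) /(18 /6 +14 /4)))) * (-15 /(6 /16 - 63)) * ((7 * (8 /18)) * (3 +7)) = 5064913890400 /6182961741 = 819.17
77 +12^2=221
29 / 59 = 0.49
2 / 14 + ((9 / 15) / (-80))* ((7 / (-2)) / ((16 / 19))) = 15593 / 89600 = 0.17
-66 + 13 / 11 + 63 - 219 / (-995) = -17491 / 10945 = -1.60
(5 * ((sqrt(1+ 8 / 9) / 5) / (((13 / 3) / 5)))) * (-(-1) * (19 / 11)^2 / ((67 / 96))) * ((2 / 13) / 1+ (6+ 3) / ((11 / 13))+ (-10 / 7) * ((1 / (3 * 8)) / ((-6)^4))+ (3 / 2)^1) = 83.32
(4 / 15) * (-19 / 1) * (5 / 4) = -19 / 3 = -6.33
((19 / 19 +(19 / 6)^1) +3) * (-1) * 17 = -731 / 6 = -121.83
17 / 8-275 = -2183 / 8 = -272.88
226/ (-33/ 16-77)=-3616/ 1265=-2.86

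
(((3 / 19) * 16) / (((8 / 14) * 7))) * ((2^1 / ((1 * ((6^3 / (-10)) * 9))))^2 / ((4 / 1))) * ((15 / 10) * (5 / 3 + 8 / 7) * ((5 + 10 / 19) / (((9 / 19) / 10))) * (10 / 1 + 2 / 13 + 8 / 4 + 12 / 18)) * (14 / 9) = 64531250 / 393797781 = 0.16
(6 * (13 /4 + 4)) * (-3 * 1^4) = -261 /2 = -130.50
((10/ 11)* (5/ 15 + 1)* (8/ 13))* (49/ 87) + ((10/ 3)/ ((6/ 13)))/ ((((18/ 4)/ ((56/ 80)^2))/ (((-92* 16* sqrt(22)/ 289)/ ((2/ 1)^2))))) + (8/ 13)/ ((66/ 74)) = 41432/ 37323 - 117208* sqrt(22)/ 117045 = -3.59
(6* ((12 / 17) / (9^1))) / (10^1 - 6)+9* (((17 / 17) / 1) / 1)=155 / 17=9.12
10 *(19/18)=95/9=10.56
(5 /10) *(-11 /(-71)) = 0.08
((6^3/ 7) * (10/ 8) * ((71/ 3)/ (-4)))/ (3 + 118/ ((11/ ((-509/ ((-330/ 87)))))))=-0.16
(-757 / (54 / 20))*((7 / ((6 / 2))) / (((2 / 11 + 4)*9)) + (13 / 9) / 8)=-4560925 / 67068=-68.00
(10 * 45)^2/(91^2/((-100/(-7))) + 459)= 20250000/103867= 194.96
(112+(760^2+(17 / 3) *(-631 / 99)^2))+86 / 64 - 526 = 543289862569 / 940896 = 577417.55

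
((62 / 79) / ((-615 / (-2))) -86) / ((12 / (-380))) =79385534 / 29151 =2723.25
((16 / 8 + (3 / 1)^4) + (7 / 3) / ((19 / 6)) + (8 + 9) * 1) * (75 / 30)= 4785 / 19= 251.84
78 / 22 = 3.55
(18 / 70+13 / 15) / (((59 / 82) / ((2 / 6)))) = 164 / 315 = 0.52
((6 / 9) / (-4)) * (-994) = 497 / 3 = 165.67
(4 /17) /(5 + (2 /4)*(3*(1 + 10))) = 8 /731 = 0.01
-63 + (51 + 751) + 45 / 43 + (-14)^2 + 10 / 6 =120965 / 129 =937.71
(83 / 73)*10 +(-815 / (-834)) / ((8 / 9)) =2024405 / 162352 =12.47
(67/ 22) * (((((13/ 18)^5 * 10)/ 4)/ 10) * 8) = 24876631/ 20785248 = 1.20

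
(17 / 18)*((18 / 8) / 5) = 17 / 40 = 0.42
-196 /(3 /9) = -588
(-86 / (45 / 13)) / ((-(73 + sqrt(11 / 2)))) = 0.33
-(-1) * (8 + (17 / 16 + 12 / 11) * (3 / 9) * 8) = 13.74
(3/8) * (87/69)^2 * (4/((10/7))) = 17661/10580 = 1.67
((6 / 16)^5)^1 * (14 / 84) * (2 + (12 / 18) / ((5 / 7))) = 297 / 81920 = 0.00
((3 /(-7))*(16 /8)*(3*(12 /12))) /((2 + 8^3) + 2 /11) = -99 /19796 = -0.01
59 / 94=0.63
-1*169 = -169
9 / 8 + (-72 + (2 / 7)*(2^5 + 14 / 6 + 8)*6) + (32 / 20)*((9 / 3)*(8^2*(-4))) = -343589 / 280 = -1227.10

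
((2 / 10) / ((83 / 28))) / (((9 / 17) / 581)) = 3332 / 45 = 74.04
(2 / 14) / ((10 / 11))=11 / 70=0.16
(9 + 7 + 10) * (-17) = -442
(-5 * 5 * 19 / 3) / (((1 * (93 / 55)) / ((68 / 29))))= -1776500 / 8091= -219.56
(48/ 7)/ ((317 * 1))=48/ 2219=0.02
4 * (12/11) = 48/11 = 4.36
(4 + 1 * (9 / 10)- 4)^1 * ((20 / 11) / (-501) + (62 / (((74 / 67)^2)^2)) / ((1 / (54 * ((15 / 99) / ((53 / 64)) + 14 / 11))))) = 10756978908223161 / 3649403782420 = 2947.60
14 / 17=0.82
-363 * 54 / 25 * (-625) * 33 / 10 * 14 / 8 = 11320155 / 4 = 2830038.75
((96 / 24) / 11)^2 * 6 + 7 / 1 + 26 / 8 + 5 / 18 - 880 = -3783965 / 4356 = -868.68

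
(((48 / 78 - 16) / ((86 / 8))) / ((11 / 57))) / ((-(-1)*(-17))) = 45600 / 104533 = 0.44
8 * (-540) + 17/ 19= -82063/ 19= -4319.11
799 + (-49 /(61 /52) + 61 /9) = 419440 /549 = 764.01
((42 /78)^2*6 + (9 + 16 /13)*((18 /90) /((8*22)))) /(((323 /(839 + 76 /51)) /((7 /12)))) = 15629804939 /5879674944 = 2.66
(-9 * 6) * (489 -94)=-21330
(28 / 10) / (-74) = -0.04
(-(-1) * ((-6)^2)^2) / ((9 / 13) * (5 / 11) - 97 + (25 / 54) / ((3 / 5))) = -30023136 / 2221937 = -13.51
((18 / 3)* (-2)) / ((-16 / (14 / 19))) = 21 / 38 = 0.55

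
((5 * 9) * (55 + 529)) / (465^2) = 584 / 4805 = 0.12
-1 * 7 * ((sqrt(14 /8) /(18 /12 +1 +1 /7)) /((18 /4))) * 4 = -392 * sqrt(7) /333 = -3.11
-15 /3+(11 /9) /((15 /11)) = -554 /135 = -4.10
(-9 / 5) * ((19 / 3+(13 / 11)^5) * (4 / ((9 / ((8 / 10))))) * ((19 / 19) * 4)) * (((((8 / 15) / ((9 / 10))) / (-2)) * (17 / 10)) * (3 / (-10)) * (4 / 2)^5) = -290633383936 / 2717735625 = -106.94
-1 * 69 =-69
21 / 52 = 0.40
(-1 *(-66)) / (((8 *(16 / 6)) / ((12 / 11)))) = 27 / 8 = 3.38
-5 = -5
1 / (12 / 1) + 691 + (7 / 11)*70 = 97103 / 132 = 735.63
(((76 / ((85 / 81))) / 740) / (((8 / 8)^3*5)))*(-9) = -13851 / 78625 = -0.18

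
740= 740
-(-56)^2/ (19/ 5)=-15680/ 19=-825.26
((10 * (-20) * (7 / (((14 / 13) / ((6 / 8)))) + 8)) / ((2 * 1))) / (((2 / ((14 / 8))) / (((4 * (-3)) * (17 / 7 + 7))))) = 254925 / 2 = 127462.50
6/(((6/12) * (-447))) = -4/149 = -0.03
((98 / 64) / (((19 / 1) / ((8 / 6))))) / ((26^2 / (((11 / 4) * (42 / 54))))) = 3773 / 11097216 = 0.00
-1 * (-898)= 898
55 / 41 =1.34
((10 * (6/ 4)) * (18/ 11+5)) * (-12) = -13140/ 11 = -1194.55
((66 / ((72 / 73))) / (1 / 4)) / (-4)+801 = 8809 / 12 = 734.08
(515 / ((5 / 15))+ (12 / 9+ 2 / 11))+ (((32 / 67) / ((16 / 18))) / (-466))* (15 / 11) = 796706575 / 515163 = 1546.51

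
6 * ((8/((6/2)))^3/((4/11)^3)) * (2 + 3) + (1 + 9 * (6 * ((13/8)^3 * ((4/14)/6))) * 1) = 191006245/16128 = 11843.15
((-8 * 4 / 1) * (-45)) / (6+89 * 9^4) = 96 / 38929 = 0.00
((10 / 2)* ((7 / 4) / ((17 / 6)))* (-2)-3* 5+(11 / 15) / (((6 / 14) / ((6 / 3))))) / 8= -6791 / 3060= -2.22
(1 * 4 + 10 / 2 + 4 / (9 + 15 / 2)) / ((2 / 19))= 5795 / 66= 87.80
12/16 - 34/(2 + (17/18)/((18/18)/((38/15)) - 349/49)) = -14704071/838636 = -17.53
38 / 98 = 19 / 49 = 0.39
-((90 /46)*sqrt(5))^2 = -10125 /529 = -19.14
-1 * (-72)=72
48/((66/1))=8/11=0.73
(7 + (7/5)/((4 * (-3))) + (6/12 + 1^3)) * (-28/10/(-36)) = 3521/5400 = 0.65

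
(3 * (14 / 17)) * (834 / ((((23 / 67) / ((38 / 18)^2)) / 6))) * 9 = 564814824 / 391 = 1444539.19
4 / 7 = 0.57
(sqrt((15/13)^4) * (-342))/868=-38475/73346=-0.52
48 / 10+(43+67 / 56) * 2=13047 / 140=93.19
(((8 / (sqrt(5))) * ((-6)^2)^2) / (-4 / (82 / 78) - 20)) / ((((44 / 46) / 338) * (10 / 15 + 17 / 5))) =-309809448 * sqrt(5) / 40931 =-16924.95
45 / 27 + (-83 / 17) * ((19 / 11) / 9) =1228 / 1683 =0.73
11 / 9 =1.22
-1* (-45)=45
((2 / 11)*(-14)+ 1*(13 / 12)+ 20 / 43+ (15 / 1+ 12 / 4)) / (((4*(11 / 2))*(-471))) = -96509 / 58814712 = -0.00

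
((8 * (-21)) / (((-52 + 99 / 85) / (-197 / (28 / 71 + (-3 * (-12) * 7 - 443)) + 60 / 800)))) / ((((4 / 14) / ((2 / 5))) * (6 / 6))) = 499865807 / 97460155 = 5.13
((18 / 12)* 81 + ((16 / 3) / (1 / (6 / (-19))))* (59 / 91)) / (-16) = -416371 / 55328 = -7.53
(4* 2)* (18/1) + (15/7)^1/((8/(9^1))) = 8199/56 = 146.41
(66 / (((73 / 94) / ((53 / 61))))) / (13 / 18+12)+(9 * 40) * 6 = 2208550536 / 1019737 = 2165.80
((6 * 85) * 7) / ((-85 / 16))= -672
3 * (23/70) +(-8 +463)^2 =14491819/70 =207025.99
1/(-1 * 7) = -1/7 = -0.14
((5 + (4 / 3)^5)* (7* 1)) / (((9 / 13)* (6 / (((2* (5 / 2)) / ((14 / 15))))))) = 727675 / 8748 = 83.18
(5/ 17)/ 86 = 5/ 1462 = 0.00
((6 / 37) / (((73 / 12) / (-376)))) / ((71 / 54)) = -1461888 / 191771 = -7.62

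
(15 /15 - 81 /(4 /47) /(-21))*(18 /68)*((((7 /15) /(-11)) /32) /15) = -1297 /1196800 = -0.00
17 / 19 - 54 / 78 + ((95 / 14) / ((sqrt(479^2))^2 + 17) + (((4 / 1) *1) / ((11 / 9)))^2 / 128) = 0.29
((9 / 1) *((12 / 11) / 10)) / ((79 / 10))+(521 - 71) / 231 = 1146 / 553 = 2.07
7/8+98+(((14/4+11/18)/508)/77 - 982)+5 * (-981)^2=3387312361199/704088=4810921.88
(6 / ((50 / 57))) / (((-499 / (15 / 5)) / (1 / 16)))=-513 / 199600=-0.00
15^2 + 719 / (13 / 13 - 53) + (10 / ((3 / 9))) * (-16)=-13979 / 52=-268.83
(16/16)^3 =1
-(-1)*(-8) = -8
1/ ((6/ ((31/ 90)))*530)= 31/ 286200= 0.00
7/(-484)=-7/484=-0.01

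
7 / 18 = 0.39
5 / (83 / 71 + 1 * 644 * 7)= 355 / 320151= 0.00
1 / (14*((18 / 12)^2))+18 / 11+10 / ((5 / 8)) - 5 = 8779 / 693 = 12.67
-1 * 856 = -856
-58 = -58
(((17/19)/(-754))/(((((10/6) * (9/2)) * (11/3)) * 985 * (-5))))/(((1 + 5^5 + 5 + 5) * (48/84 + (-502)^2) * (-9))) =-17/13800374055756288000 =-0.00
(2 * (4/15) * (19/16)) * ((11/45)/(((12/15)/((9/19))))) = 11/120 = 0.09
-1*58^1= -58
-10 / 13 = -0.77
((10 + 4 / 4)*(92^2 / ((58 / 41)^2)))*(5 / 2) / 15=19563478 / 2523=7754.05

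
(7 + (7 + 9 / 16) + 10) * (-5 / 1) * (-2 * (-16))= -3930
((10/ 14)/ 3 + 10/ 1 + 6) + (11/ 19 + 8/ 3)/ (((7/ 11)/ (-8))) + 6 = -18.56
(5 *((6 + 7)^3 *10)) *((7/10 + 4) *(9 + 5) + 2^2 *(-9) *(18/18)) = 3273530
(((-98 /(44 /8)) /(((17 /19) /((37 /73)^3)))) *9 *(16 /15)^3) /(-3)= 772635738112 /81839451375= 9.44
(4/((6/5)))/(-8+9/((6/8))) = 5/6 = 0.83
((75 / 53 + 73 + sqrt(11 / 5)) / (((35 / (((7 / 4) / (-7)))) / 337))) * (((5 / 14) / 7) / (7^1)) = -166141 / 127253 - 337 * sqrt(55) / 96040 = -1.33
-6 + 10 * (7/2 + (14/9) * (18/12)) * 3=169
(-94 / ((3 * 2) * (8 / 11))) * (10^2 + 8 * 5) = -18095 / 6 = -3015.83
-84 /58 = -42 /29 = -1.45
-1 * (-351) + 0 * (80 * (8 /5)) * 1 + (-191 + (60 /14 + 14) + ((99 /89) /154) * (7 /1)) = 222207 /1246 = 178.34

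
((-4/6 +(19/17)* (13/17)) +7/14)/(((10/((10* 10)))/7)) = 41755/867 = 48.16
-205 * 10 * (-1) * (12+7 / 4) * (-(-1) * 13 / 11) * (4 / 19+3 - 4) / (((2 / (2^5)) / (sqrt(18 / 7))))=-23985000 * sqrt(14) / 133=-674764.30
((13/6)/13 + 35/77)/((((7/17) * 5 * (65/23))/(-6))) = -16031/25025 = -0.64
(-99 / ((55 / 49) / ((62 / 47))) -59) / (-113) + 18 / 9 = 3.55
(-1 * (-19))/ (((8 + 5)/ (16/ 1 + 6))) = 418/ 13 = 32.15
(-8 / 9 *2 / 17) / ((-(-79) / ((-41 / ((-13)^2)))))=656 / 2042703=0.00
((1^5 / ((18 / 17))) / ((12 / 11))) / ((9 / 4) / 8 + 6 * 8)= 748 / 41715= 0.02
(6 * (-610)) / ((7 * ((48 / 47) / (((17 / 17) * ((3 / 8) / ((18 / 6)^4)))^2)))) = -14335 / 1306368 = -0.01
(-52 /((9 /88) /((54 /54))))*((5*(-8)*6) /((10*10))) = 18304 /15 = 1220.27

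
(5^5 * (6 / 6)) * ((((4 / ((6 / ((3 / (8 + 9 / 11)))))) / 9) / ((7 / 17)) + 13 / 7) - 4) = -39753125 / 6111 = -6505.18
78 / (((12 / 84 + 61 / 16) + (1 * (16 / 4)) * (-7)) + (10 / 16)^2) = -34944 / 10597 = -3.30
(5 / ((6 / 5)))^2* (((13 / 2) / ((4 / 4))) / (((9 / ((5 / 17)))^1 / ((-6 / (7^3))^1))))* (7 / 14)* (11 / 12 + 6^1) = -3371875 / 15113952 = -0.22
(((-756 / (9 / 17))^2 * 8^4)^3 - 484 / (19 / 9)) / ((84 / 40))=36904679223289082623388937078600 / 133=277478791152549493408939400000.00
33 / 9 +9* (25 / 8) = 763 / 24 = 31.79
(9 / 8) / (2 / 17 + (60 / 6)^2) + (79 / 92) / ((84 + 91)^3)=819996067 / 72973250000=0.01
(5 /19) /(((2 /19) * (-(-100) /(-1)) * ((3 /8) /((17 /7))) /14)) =-34 /15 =-2.27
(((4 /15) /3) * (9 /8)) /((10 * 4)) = 1 /400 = 0.00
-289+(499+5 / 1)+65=280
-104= -104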